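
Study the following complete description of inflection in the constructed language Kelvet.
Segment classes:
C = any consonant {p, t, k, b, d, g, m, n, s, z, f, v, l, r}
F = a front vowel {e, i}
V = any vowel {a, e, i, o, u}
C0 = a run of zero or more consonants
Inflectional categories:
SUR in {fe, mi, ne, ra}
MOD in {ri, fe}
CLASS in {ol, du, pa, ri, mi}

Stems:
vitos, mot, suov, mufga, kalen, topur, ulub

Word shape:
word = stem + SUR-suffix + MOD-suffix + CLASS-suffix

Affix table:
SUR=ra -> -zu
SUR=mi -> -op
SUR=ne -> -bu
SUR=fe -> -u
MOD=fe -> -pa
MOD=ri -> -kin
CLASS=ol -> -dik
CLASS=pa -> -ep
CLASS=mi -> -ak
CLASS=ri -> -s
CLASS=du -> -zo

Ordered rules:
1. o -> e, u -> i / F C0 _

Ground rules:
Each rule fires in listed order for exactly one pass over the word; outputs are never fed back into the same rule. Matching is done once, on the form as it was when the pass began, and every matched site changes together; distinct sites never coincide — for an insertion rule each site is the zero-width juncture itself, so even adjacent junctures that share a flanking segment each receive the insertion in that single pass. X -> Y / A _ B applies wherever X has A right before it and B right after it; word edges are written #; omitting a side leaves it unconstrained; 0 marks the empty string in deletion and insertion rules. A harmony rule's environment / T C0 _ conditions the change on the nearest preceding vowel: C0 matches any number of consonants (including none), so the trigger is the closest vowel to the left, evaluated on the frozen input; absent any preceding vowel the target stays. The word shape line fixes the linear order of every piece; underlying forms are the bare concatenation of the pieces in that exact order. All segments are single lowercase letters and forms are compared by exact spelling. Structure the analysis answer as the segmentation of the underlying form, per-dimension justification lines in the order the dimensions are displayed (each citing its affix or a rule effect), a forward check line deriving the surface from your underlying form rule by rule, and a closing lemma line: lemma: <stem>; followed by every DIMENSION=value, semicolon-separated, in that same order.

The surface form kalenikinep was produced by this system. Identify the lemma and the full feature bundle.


underlying: kalen-u-kin-ep
SUR=fe - signalled by the affix -u
MOD=ri - signalled by the affix -kin
CLASS=pa - signalled by the affix -ep
check: kalenukinep -> kalenikinep
lemma: kalen; SUR=fe; MOD=ri; CLASS=pa


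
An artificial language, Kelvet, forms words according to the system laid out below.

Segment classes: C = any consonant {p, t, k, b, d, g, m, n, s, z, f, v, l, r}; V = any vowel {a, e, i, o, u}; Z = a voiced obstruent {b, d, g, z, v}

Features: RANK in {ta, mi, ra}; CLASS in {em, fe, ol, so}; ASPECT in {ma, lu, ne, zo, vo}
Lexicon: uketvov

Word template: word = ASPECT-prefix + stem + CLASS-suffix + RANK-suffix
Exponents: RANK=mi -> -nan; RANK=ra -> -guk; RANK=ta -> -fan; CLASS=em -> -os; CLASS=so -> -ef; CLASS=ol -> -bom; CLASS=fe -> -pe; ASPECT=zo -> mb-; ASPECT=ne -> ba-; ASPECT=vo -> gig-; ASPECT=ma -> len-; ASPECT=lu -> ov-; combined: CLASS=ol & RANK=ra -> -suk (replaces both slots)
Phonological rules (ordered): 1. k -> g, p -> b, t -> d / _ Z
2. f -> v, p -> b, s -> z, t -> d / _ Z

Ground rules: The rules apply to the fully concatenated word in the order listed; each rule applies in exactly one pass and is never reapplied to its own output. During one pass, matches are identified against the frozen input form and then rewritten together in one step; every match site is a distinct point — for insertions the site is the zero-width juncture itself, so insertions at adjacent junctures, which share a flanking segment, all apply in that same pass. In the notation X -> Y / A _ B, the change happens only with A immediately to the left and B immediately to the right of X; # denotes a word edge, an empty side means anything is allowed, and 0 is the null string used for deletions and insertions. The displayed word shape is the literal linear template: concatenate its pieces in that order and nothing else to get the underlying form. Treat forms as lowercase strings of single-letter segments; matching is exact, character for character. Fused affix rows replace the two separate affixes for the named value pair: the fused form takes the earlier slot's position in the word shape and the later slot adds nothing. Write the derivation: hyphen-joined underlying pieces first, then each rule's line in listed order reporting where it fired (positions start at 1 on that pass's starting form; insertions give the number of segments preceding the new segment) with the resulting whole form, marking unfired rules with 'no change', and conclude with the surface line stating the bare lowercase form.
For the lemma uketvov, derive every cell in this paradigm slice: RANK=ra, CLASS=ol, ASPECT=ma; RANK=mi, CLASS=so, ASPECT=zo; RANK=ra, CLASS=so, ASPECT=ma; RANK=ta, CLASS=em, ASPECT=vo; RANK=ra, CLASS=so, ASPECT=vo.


cell RANK=ra, CLASS=ol, ASPECT=ma:
underlying: len-uketvov-suk
1. k -> g, p -> b, t -> d / _ Z: fires at position(s) 7: lenukedvovsuk
2. f -> v, p -> b, s -> z, t -> d / _ Z: no change
surface: lenukedvovsuk

cell RANK=mi, CLASS=so, ASPECT=zo:
underlying: mb-uketvov-ef-nan
1. k -> g, p -> b, t -> d / _ Z: fires at position(s) 6: mbukedvovefnan
2. f -> v, p -> b, s -> z, t -> d / _ Z: no change
surface: mbukedvovefnan

cell RANK=ra, CLASS=so, ASPECT=ma:
underlying: len-uketvov-ef-guk
1. k -> g, p -> b, t -> d / _ Z: fires at position(s) 7: lenukedvovefguk
2. f -> v, p -> b, s -> z, t -> d / _ Z: fires at position(s) 12: lenukedvovevguk
surface: lenukedvovevguk

cell RANK=ta, CLASS=em, ASPECT=vo:
underlying: gig-uketvov-os-fan
1. k -> g, p -> b, t -> d / _ Z: fires at position(s) 7: gigukedvovosfan
2. f -> v, p -> b, s -> z, t -> d / _ Z: no change
surface: gigukedvovosfan

cell RANK=ra, CLASS=so, ASPECT=vo:
underlying: gig-uketvov-ef-guk
1. k -> g, p -> b, t -> d / _ Z: fires at position(s) 7: gigukedvovefguk
2. f -> v, p -> b, s -> z, t -> d / _ Z: fires at position(s) 12: gigukedvovevguk
surface: gigukedvovevguk


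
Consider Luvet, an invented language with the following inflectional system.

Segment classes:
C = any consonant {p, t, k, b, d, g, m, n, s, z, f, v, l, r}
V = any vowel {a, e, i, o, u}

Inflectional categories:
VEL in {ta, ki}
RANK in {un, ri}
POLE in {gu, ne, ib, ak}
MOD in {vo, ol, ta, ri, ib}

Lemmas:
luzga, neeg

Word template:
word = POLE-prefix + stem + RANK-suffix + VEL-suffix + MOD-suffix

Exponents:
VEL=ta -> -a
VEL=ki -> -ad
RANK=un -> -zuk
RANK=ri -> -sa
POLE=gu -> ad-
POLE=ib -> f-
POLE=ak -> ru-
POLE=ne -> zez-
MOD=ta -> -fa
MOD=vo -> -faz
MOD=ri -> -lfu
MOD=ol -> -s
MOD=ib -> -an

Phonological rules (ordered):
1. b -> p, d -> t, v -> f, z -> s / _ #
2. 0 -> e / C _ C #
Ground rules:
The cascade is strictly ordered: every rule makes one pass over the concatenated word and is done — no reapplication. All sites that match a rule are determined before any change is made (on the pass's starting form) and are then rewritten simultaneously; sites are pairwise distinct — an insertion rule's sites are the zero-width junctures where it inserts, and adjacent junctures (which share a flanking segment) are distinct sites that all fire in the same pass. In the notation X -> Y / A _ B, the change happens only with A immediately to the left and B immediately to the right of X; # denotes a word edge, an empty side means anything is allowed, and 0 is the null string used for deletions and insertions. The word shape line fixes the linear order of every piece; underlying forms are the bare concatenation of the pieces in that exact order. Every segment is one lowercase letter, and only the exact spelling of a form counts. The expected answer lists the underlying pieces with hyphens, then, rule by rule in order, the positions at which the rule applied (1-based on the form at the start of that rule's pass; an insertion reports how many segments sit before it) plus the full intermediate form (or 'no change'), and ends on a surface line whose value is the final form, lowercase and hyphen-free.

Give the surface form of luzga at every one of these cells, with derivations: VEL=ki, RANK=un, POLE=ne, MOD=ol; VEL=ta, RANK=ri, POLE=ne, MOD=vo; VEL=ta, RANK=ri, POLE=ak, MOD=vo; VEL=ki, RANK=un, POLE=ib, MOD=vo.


cell VEL=ki, RANK=un, POLE=ne, MOD=ol:
underlying: zez-luzga-zuk-ad-s
1. b -> p, d -> t, v -> f, z -> s / _ #: no change
2. 0 -> e / C _ C #: inserts after position(s) 13: zezluzgazukades
surface: zezluzgazukades

cell VEL=ta, RANK=ri, POLE=ne, MOD=vo:
underlying: zez-luzga-sa-a-faz
1. b -> p, d -> t, v -> f, z -> s / _ #: fires at position(s) 14: zezluzgasaafas
2. 0 -> e / C _ C #: no change
surface: zezluzgasaafas

cell VEL=ta, RANK=ri, POLE=ak, MOD=vo:
underlying: ru-luzga-sa-a-faz
1. b -> p, d -> t, v -> f, z -> s / _ #: fires at position(s) 13: ruluzgasaafas
2. 0 -> e / C _ C #: no change
surface: ruluzgasaafas

cell VEL=ki, RANK=un, POLE=ib, MOD=vo:
underlying: f-luzga-zuk-ad-faz
1. b -> p, d -> t, v -> f, z -> s / _ #: fires at position(s) 14: fluzgazukadfas
2. 0 -> e / C _ C #: no change
surface: fluzgazukadfas


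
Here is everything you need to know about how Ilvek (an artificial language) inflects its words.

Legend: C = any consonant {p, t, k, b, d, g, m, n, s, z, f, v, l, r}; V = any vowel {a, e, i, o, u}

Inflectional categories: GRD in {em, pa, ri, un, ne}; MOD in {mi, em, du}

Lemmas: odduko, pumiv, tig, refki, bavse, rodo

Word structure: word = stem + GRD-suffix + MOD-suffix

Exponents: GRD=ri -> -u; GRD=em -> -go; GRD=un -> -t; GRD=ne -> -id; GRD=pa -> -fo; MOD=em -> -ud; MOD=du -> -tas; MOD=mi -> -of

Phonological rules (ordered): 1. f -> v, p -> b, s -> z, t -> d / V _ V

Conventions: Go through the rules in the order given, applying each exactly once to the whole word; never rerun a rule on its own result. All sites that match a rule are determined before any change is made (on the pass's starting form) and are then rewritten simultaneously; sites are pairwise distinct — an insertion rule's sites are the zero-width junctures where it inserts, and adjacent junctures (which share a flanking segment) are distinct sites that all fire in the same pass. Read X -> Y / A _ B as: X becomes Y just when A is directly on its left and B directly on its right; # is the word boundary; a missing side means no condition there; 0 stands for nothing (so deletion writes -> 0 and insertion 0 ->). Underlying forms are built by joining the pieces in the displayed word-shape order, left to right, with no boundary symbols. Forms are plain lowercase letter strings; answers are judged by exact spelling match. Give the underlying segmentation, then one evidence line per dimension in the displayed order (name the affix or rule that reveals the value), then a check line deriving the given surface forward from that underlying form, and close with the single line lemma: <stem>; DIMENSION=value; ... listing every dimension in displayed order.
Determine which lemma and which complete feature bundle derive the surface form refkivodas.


underlying: refki-fo-tas
GRD=pa - signalled by the affix -fo
MOD=du - signalled by the affix -tas
check: refkifotas -> refkivodas
lemma: refki; GRD=pa; MOD=du


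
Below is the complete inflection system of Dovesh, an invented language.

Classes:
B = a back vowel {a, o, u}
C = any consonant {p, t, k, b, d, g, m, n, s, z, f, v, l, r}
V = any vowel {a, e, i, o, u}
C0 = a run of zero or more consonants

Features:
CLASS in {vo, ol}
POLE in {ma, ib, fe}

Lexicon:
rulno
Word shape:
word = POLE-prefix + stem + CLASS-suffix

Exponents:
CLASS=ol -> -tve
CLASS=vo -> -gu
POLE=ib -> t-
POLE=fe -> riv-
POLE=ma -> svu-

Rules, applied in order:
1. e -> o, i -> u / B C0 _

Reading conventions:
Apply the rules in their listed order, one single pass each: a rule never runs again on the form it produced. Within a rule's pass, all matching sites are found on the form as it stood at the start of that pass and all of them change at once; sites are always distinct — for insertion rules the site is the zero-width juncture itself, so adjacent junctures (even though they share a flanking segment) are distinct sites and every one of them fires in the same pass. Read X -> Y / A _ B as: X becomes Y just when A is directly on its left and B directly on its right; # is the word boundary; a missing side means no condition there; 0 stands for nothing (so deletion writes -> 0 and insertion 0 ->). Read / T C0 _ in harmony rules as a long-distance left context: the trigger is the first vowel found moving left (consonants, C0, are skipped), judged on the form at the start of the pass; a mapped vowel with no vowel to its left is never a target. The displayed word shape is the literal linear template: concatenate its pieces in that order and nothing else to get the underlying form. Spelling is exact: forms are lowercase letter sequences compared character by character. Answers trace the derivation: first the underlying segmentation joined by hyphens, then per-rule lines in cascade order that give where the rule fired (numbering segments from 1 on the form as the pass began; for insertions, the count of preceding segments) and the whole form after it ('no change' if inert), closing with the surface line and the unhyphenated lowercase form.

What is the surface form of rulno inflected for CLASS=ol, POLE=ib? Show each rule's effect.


underlying: t-rulno-tve
1. e -> o, i -> u / B C0 _: fires at position(s) 9: trulnotvo
surface: trulnotvo


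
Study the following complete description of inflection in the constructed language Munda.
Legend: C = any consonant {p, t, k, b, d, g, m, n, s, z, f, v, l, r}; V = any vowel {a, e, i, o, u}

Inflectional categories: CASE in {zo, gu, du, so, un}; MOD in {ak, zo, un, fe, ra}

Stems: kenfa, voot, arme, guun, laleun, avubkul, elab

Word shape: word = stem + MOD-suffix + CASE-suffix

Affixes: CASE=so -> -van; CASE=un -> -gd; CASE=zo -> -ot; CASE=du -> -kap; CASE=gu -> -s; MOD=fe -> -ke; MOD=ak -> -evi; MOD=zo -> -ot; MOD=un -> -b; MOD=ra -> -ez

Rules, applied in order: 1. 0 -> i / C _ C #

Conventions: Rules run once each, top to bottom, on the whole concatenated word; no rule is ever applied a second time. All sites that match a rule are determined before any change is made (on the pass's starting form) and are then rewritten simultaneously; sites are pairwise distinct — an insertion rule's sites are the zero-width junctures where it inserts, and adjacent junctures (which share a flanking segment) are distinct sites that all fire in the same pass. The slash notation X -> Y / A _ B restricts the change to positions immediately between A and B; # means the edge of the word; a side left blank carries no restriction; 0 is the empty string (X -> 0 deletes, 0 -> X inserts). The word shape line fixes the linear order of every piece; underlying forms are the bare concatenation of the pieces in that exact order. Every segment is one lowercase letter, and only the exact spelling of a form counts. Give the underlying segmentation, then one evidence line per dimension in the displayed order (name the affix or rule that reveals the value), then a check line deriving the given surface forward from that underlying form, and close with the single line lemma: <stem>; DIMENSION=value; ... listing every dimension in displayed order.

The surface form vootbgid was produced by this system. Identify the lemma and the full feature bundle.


underlying: voot-b-gd
CASE=un - signalled by the affix -gd
MOD=un - signalled by the affix -b
check: vootbgd -> vootbgid
lemma: voot; CASE=un; MOD=un


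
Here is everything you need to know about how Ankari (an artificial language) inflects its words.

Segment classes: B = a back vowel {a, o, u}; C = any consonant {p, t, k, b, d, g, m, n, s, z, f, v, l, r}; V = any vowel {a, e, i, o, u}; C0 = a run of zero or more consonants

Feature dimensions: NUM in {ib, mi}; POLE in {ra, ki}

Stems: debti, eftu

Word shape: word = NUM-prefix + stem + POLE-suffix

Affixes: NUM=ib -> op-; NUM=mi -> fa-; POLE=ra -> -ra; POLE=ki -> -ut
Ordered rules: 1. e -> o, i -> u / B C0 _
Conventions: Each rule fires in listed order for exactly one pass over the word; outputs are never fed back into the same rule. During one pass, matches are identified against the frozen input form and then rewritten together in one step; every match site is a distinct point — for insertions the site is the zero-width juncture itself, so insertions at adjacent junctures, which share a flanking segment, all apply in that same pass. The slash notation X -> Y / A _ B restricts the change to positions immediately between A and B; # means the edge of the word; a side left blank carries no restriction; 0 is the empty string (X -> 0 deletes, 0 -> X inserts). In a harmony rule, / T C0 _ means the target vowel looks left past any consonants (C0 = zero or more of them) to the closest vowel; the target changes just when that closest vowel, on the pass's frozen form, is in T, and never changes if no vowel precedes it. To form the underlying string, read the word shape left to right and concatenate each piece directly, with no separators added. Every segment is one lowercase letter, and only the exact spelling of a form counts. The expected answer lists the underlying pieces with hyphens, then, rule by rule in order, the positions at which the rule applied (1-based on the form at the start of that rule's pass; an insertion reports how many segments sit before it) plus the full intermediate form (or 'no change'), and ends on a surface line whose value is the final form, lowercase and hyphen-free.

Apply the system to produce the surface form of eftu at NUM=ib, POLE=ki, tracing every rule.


underlying: op-eftu-ut
1. e -> o, i -> u / B C0 _: fires at position(s) 3: opoftuut
surface: opoftuut


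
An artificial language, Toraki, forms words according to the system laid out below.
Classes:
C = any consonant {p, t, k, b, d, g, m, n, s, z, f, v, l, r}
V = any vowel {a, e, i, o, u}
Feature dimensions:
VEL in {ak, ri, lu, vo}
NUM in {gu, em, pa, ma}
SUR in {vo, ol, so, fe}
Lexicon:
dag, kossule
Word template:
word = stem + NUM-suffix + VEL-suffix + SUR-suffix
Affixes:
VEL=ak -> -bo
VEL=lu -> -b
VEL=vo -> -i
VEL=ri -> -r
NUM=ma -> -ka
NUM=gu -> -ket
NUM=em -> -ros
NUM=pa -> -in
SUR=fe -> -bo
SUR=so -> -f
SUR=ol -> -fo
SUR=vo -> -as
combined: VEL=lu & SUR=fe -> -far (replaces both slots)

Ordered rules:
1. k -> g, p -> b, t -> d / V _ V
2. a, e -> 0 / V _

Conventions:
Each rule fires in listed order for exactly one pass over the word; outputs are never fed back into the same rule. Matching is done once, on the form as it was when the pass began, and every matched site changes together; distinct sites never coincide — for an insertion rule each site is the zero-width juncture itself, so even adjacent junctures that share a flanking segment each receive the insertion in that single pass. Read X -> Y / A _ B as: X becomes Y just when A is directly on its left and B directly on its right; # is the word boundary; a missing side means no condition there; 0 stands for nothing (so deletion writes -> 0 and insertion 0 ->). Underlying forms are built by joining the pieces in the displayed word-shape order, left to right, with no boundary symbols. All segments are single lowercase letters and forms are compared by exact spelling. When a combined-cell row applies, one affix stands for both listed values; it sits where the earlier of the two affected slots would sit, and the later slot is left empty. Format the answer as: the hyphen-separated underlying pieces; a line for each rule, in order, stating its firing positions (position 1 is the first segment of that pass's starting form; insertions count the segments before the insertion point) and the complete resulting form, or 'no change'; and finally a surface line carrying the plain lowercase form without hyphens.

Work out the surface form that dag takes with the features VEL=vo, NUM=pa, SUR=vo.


underlying: dag-in-i-as
1. k -> g, p -> b, t -> d / V _ V: no change
2. a, e -> 0 / V _: fires at position(s) 7: daginis
surface: daginis


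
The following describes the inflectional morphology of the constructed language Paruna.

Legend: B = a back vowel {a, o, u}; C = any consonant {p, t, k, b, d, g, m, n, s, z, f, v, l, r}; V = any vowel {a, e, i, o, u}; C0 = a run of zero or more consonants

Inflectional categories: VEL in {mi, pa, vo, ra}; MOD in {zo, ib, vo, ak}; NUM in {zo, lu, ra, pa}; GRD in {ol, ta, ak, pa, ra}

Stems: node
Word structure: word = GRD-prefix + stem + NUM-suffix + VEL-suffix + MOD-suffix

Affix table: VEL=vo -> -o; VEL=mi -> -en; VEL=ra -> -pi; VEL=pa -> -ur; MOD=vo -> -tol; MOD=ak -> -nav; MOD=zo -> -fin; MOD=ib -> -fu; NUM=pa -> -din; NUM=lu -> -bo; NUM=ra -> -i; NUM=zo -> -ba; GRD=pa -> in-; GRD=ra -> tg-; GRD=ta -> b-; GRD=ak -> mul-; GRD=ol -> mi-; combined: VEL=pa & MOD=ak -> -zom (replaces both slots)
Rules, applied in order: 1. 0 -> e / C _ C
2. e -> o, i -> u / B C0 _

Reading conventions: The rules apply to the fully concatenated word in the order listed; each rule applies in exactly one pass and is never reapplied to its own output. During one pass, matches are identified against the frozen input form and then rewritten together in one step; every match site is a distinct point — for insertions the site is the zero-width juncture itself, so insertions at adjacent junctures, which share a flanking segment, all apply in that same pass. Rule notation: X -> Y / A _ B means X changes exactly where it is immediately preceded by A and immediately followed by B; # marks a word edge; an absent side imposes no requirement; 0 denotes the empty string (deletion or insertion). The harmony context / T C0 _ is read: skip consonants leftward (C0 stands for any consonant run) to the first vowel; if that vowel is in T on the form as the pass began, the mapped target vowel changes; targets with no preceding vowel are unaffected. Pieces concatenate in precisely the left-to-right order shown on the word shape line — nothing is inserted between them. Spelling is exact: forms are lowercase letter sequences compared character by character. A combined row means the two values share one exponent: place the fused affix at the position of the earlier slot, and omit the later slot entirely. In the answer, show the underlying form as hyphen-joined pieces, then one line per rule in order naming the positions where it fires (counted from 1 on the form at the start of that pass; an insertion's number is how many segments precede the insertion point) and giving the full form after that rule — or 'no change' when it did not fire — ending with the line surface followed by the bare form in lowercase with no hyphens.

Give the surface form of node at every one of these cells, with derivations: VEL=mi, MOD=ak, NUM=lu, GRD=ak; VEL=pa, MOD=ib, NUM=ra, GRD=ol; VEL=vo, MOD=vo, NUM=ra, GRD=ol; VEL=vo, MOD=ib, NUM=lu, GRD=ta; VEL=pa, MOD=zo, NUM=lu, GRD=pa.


cell VEL=mi, MOD=ak, NUM=lu, GRD=ak:
underlying: mul-node-bo-en-nav
1. 0 -> e / C _ C: inserts after position(s) 3, 11: mulenodeboenenav
2. e -> o, i -> u / B C0 _: fires at position(s) 4, 8, 11: mulonodoboonenav
surface: mulonodoboonenav

cell VEL=pa, MOD=ib, NUM=ra, GRD=ol:
underlying: mi-node-i-ur-fu
1. 0 -> e / C _ C: inserts after position(s) 9: minodeiurefu
2. e -> o, i -> u / B C0 _: fires at position(s) 6, 10: minodoiurofu
surface: minodoiurofu

cell VEL=vo, MOD=vo, NUM=ra, GRD=ol:
underlying: mi-node-i-o-tol
1. 0 -> e / C _ C: no change
2. e -> o, i -> u / B C0 _: fires at position(s) 6: minodoiotol
surface: minodoiotol

cell VEL=vo, MOD=ib, NUM=lu, GRD=ta:
underlying: b-node-bo-o-fu
1. 0 -> e / C _ C: inserts after position(s) 1: benodeboofu
2. e -> o, i -> u / B C0 _: fires at position(s) 6: benodoboofu
surface: benodoboofu

cell VEL=pa, MOD=zo, NUM=lu, GRD=pa:
underlying: in-node-bo-ur-fin
1. 0 -> e / C _ C: inserts after position(s) 2, 10: inenodebourefin
2. e -> o, i -> u / B C0 _: fires at position(s) 7, 12: inenodobourofin
surface: inenodobourofin


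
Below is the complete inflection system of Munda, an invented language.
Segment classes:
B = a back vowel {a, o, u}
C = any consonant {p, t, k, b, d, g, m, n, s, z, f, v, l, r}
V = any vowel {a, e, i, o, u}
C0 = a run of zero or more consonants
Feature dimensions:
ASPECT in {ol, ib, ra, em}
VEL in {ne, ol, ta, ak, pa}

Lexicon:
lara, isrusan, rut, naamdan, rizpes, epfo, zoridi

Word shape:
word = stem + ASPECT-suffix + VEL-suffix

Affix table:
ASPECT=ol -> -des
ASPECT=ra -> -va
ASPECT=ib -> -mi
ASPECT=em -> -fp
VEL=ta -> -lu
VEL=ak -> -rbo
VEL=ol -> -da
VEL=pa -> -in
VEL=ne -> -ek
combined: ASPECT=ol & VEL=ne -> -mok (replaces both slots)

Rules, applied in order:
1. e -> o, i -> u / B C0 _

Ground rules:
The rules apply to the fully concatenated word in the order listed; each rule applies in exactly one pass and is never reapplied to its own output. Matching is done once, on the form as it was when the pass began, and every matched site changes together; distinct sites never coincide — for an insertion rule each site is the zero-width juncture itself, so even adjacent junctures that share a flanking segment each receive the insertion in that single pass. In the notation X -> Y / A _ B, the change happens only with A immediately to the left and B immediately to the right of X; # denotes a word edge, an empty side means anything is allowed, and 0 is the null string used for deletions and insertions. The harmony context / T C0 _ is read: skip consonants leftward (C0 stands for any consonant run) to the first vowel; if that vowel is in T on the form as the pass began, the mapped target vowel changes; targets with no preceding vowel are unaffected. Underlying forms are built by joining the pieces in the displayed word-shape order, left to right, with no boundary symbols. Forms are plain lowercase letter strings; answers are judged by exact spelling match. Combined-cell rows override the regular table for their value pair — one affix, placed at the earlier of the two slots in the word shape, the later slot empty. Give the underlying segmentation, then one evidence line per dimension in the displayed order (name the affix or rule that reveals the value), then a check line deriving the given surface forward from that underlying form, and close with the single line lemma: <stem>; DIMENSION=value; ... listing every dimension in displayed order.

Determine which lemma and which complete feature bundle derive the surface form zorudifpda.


underlying: zoridi-fp-da
ASPECT=em - signalled by the affix -fp
VEL=ol - signalled by the affix -da
check: zoridifpda -> zorudifpda
lemma: zoridi; ASPECT=em; VEL=ol


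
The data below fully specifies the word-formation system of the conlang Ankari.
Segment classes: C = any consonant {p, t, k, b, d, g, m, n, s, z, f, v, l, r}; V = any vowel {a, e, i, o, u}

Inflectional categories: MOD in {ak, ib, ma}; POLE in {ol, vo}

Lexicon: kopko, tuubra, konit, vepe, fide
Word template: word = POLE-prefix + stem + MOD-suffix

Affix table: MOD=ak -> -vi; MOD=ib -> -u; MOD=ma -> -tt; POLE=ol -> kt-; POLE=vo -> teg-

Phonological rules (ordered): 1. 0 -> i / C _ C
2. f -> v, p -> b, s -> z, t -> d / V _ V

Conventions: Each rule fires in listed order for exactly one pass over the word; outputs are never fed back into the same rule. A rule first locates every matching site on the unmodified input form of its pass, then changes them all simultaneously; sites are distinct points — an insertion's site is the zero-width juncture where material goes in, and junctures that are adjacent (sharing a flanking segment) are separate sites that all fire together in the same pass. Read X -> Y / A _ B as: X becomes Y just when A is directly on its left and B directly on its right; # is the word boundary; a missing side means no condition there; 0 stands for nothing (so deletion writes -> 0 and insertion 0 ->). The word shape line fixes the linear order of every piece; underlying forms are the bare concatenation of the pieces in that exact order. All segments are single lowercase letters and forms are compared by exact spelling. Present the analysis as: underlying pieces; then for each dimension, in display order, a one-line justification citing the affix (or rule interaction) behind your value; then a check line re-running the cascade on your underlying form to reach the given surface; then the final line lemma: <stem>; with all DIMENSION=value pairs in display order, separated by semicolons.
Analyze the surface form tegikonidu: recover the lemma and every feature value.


underlying: teg-konit-u
MOD=ib - signalled by the affix -u
POLE=vo - signalled by the affix teg-
check: tegkonitu -> tegikonitu -> tegikonidu
lemma: konit; MOD=ib; POLE=vo


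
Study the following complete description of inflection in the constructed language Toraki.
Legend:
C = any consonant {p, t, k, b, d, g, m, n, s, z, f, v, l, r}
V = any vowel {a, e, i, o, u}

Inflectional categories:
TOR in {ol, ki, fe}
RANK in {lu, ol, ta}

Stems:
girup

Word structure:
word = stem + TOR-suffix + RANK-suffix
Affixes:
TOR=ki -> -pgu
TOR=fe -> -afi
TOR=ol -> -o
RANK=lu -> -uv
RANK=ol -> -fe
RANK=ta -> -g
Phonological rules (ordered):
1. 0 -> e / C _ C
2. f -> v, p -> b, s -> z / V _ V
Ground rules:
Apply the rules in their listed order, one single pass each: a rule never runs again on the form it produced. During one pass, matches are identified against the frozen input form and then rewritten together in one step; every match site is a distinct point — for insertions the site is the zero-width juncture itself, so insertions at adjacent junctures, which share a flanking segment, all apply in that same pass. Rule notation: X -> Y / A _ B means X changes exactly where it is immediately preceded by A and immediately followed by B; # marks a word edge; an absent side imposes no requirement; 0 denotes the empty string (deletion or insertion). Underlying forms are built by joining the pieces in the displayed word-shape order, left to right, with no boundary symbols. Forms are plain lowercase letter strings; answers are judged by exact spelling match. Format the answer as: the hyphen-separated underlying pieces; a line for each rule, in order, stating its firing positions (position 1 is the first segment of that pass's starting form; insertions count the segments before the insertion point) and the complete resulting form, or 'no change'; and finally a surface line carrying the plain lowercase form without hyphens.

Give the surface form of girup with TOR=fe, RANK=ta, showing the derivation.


underlying: girup-afi-g
1. 0 -> e / C _ C: no change
2. f -> v, p -> b, s -> z / V _ V: fires at position(s) 5, 7: girubavig
surface: girubavig


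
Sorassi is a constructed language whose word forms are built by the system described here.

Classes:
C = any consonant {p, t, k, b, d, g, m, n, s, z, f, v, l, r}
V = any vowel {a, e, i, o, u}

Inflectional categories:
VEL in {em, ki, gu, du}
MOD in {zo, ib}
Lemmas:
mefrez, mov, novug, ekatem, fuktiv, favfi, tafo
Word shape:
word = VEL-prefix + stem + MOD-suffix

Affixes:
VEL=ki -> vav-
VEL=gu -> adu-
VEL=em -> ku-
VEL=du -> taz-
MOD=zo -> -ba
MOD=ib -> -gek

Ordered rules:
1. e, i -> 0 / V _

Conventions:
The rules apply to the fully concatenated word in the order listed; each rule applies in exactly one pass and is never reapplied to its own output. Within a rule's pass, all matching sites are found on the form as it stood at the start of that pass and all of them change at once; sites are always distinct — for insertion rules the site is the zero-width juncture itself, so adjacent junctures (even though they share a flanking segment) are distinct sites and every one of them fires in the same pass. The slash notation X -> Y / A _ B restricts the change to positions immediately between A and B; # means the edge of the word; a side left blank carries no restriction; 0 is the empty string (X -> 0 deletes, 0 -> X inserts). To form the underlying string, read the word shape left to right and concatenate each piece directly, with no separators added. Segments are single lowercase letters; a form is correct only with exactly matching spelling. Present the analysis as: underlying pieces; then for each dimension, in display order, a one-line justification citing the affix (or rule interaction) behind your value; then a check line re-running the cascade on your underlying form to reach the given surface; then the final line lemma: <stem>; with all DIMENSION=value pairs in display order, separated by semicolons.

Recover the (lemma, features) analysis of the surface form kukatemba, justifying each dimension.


underlying: ku-ekatem-ba
VEL=em - signalled by the affix ku-
MOD=zo - signalled by the affix -ba
check: kuekatemba -> kukatemba
lemma: ekatem; VEL=em; MOD=zo


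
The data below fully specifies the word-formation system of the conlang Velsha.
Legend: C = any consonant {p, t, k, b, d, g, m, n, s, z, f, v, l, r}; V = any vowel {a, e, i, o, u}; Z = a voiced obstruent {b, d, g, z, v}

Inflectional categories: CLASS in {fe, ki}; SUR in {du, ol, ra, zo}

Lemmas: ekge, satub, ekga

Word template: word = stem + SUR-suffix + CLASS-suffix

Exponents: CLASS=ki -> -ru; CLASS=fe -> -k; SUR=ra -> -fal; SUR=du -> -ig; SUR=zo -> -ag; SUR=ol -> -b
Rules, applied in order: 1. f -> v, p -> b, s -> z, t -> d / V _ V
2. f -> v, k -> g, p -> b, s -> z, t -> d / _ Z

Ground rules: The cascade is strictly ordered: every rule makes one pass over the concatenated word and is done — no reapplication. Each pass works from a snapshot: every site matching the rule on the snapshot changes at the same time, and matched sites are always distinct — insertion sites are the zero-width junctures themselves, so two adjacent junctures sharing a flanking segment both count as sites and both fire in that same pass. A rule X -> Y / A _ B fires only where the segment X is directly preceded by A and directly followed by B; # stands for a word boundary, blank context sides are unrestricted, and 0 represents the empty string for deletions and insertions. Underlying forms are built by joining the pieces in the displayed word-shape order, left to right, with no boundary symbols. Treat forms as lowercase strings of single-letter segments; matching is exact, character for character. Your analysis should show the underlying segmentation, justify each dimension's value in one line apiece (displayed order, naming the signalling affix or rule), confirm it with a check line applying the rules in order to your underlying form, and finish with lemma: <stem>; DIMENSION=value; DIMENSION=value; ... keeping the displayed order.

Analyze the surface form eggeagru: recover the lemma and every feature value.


underlying: ekge-ag-ru
CLASS=ki - signalled by the affix -ru
SUR=zo - signalled by the affix -ag
check: ekgeagru -> ekgeagru -> eggeagru
lemma: ekge; CLASS=ki; SUR=zo


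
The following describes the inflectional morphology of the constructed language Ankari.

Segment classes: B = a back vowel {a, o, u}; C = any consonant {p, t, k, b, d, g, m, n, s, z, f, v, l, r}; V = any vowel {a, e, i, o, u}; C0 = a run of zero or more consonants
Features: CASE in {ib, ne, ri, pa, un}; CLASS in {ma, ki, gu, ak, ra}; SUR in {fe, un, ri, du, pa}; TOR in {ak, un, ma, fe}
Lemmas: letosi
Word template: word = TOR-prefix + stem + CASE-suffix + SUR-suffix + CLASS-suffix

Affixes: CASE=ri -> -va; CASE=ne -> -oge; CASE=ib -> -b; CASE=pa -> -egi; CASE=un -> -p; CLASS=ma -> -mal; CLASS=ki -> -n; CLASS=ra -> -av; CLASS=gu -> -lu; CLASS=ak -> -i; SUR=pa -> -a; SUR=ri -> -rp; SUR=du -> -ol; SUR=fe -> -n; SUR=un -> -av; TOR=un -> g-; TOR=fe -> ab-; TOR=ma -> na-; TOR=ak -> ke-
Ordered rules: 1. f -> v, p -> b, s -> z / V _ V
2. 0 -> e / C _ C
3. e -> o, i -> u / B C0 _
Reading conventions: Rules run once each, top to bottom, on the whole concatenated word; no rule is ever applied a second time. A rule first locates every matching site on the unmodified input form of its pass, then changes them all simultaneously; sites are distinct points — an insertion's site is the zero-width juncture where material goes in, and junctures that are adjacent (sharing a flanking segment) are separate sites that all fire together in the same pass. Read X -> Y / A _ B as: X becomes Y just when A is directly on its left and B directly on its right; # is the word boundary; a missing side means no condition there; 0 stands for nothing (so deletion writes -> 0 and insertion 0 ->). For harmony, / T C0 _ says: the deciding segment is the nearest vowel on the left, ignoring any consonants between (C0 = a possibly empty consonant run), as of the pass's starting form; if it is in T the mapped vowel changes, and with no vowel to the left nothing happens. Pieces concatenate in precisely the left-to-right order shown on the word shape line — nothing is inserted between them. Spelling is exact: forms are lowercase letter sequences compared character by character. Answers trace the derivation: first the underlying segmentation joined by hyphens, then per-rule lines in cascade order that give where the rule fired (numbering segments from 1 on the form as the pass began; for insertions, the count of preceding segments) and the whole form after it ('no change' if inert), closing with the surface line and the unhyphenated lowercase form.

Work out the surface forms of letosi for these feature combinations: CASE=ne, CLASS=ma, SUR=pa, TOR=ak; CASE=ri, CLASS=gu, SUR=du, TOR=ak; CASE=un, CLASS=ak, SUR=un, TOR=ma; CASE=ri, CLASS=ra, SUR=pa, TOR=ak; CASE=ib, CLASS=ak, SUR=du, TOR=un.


cell CASE=ne, CLASS=ma, SUR=pa, TOR=ak:
underlying: ke-letosi-oge-a-mal
1. f -> v, p -> b, s -> z / V _ V: fires at position(s) 7: keletoziogeamal
2. 0 -> e / C _ C: no change
3. e -> o, i -> u / B C0 _: fires at position(s) 8, 11: keletozuogoamal
surface: keletozuogoamal

cell CASE=ri, CLASS=gu, SUR=du, TOR=ak:
underlying: ke-letosi-va-ol-lu
1. f -> v, p -> b, s -> z / V _ V: fires at position(s) 7: keletozivaollu
2. 0 -> e / C _ C: inserts after position(s) 12: keletozivaolelu
3. e -> o, i -> u / B C0 _: fires at position(s) 8, 13: keletozuvaololu
surface: keletozuvaololu

cell CASE=un, CLASS=ak, SUR=un, TOR=ma:
underlying: na-letosi-p-av-i
1. f -> v, p -> b, s -> z / V _ V: fires at position(s) 7, 9: naletozibavi
2. 0 -> e / C _ C: no change
3. e -> o, i -> u / B C0 _: fires at position(s) 4, 8, 12: nalotozubavu
surface: nalotozubavu

cell CASE=ri, CLASS=ra, SUR=pa, TOR=ak:
underlying: ke-letosi-va-a-av
1. f -> v, p -> b, s -> z / V _ V: fires at position(s) 7: keletozivaaav
2. 0 -> e / C _ C: no change
3. e -> o, i -> u / B C0 _: fires at position(s) 8: keletozuvaaav
surface: keletozuvaaav

cell CASE=ib, CLASS=ak, SUR=du, TOR=un:
underlying: g-letosi-b-ol-i
1. f -> v, p -> b, s -> z / V _ V: fires at position(s) 6: gletoziboli
2. 0 -> e / C _ C: inserts after position(s) 1: geletoziboli
3. e -> o, i -> u / B C0 _: fires at position(s) 8, 12: geletozubolu
surface: geletozubolu


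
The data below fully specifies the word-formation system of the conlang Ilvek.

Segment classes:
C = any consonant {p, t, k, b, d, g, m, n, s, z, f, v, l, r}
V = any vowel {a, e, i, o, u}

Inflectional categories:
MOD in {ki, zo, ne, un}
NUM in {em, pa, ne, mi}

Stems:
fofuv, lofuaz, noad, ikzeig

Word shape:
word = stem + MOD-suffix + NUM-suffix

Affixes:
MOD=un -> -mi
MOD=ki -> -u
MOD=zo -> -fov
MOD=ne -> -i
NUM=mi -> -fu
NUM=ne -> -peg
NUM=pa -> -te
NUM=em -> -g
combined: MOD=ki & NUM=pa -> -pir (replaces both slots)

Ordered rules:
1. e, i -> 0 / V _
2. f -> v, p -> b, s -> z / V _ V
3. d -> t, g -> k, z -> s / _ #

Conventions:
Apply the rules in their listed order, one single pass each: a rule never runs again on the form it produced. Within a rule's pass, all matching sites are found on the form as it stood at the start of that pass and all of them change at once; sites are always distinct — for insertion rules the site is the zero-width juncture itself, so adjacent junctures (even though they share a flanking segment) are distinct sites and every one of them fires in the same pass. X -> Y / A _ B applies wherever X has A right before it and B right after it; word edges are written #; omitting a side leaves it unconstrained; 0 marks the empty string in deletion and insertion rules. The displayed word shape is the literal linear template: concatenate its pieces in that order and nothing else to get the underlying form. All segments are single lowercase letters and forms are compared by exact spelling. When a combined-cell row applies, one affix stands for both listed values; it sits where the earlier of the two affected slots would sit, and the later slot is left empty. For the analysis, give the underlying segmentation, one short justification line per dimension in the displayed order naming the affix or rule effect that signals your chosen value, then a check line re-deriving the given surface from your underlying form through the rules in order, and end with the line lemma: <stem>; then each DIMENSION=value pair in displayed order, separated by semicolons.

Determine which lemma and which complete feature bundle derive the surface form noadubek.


underlying: noad-u-peg
MOD=ki - signalled by the affix -u
NUM=ne - signalled by the affix -peg
check: noadupeg -> noadupeg -> noadubeg -> noadubek
lemma: noad; MOD=ki; NUM=ne
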